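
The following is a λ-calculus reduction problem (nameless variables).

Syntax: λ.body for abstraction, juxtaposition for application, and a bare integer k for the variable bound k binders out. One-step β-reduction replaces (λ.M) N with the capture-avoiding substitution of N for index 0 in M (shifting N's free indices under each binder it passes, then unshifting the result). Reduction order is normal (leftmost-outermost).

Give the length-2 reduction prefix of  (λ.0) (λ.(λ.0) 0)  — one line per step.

Answer: after 2 steps: λ.0

Reduction:
  start: (λ.0) (λ.(λ.0) 0)
  →1  λ.(λ.0) 0
  →2  λ.0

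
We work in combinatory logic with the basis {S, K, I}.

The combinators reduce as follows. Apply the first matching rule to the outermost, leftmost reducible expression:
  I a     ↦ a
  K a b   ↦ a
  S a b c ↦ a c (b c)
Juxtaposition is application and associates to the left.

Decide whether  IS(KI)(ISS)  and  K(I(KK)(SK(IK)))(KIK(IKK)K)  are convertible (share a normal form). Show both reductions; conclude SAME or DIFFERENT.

Term A:
  start: IS(KI)(ISS)
  →1  S(KI)(ISS)
  →2  S(KI)(SS)

Term B:
  start: K(I(KK)(SK(IK)))(KIK(IKK)K)
  →1  I(KK)(SK(IK))
  →2  KK(SK(IK))
  →3  K

Answer: DIFFERENT — A ⇓ S(KI)(SS), B ⇓ K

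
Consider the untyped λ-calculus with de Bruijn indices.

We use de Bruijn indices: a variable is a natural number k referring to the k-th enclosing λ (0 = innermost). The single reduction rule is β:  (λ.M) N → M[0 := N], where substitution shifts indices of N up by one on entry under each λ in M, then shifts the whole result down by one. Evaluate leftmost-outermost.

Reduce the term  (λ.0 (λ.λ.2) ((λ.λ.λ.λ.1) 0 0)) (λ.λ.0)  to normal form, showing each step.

Answer: normal form = λ.λ.1  (in 5 steps)

Reduction:
  start: (λ.0 (λ.λ.2) ((λ.λ.λ.λ.1) 0 0)) (λ.λ.0)
  →1  (λ.λ.0) (λ.λ.λ.λ.0) ((λ.λ.λ.λ.1) (λ.λ.0) (λ.λ.0))
  →2  (λ.0) ((λ.λ.λ.λ.1) (λ.λ.0) (λ.λ.0))
  →3  (λ.λ.λ.λ.1) (λ.λ.0) (λ.λ.0)
  →4  (λ.λ.λ.1) (λ.λ.0)
  →5  λ.λ.1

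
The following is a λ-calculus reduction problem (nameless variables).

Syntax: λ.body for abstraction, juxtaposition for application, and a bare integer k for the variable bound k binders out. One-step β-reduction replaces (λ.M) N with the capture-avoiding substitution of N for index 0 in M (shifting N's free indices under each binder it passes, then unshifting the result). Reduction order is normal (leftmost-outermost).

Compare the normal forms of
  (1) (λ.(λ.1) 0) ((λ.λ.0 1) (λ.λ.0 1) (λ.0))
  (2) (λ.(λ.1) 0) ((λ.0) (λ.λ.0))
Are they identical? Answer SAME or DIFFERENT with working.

Term A:
  start: (λ.(λ.1) 0) ((λ.λ.0 1) (λ.λ.0 1) (λ.0))
  step 1: (λ.(λ.λ.0 1) (λ.λ.0 1) (λ.0)) ((λ.λ.0 1) (λ.λ.0 1) (λ.0))
  step 2: (λ.λ.0 1) (λ.λ.0 1) (λ.0)
  step 3: (λ.0 (λ.λ.0 1)) (λ.0)
  step 4: (λ.0) (λ.λ.0 1)
  step 5: λ.λ.0 1

Term B:
  start: (λ.(λ.1) 0) ((λ.0) (λ.λ.0))
  step 1: (λ.(λ.0) (λ.λ.0)) ((λ.0) (λ.λ.0))
  step 2: (λ.0) (λ.λ.0)
  step 3: λ.λ.0

Answer: DIFFERENT — A ⇓ λ.λ.0 1, B ⇓ λ.λ.0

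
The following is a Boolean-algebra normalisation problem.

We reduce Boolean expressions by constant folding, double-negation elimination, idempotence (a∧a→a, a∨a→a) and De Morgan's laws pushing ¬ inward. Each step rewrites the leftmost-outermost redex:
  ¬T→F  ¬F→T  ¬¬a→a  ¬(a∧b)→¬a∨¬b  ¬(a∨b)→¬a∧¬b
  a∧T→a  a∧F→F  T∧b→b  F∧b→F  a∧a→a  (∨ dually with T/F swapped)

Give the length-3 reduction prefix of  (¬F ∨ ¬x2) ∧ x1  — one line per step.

Answer: after 3 steps: x1

Derivation:
  start: (¬F ∨ ¬x2) ∧ x1
  step 1: (T ∨ ¬x2) ∧ x1
  step 2: T ∧ x1
  step 3: x1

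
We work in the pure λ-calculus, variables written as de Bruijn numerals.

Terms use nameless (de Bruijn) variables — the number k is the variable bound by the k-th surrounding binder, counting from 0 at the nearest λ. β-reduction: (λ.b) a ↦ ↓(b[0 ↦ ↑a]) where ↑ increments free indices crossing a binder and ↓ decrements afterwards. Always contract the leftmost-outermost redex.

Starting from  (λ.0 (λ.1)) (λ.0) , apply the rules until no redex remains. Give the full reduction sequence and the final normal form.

  start: (λ.0 (λ.1)) (λ.0)
  step 1: (λ.0) (λ.λ.0)
  step 2: λ.λ.0

Answer: normal form = λ.λ.0  (in 2 steps)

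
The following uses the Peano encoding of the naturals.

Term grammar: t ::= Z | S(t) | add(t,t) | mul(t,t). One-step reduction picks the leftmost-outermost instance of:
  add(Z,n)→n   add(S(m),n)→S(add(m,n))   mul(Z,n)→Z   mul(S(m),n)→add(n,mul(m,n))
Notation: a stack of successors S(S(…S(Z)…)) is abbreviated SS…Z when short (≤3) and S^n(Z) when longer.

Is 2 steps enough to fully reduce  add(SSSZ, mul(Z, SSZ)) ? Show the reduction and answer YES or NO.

Answer: NO — after 2 steps the term is S(S(add(SZ, mul(Z, SSZ)))), not yet normal

Reduction:
  start: add(SSSZ, mul(Z, SSZ))
  step 1: S(add(SSZ, mul(Z, SSZ)))
  step 2: S(S(add(SZ, mul(Z, SSZ))))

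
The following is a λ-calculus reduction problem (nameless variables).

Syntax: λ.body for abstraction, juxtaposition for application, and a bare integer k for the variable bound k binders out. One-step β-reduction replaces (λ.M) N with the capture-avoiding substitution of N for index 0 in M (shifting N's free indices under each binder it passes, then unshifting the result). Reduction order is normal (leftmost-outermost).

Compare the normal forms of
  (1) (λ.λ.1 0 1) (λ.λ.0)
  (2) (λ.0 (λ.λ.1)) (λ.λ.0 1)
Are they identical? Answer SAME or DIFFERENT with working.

Answer: DIFFERENT — A ⇓ λ.λ.λ.0, B ⇓ λ.0 (λ.λ.1)

Working:
Term A:
  start: (λ.λ.1 0 1) (λ.λ.0)
  [1] λ.(λ.λ.0) 0 (λ.λ.0)
  [2] λ.(λ.0) (λ.λ.0)
  [3] λ.λ.λ.0

Term B:
  start: (λ.0 (λ.λ.1)) (λ.λ.0 1)
  [1] (λ.λ.0 1) (λ.λ.1)
  [2] λ.0 (λ.λ.1)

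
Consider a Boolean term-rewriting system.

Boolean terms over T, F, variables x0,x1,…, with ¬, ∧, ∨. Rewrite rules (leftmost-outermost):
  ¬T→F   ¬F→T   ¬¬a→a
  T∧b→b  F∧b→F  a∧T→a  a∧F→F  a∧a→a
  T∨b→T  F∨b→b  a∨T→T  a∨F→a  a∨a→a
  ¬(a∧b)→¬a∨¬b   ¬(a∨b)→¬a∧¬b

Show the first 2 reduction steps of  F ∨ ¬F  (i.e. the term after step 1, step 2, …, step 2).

Answer: after 2 steps: T

Working:
  start: F ∨ ¬F
  →1  ¬F
  →2  T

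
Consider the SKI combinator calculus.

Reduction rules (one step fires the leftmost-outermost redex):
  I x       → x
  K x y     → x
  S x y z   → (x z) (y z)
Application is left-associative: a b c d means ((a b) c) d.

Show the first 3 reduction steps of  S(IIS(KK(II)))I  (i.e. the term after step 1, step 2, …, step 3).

Answer: after 3 steps: S(SK)I

Reduction:
  start: S(IIS(KK(II)))I
  [1] S(IS(KK(II)))I
  [2] S(S(KK(II)))I
  [3] S(SK)I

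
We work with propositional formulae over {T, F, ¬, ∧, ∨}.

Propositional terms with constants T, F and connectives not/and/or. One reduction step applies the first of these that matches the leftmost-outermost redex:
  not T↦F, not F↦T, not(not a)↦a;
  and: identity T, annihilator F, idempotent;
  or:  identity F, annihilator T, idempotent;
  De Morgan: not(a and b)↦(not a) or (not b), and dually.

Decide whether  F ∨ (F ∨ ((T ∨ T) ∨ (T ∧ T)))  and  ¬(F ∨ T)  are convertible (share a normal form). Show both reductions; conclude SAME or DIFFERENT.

Term A:
  start: F ∨ (F ∨ ((T ∨ T) ∨ (T ∧ T)))
  →1  F ∨ ((T ∨ T) ∨ (T ∧ T))
  →2  (T ∨ T) ∨ (T ∧ T)
  →3  T ∨ (T ∧ T)
  →4  T

Term B:
  start: ¬(F ∨ T)
  →1  ¬F ∧ ¬T
  →2  T ∧ ¬T
  →3  ¬T
  →4  F

Answer: DIFFERENT — A ⇓ T, B ⇓ F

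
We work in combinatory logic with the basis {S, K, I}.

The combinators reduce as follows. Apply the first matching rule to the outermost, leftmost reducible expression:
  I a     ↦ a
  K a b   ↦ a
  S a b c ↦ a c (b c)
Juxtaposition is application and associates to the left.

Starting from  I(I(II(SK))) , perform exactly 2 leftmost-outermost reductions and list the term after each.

Answer: after 2 steps: II(SK)

Derivation:
  start: I(I(II(SK)))
  [1] I(II(SK))
  [2] II(SK)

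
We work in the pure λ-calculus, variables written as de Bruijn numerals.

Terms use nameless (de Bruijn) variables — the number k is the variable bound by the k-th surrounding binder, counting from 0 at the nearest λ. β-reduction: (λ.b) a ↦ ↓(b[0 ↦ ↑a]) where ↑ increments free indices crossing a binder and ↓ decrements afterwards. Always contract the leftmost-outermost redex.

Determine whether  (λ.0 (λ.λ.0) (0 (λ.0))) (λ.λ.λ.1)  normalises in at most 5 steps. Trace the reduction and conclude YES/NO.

Answer: YES — reaches normal form λ.λ.λ.1 in 4 ≤ 5 steps

Derivation:
  start: (λ.0 (λ.λ.0) (0 (λ.0))) (λ.λ.λ.1)
  [1] (λ.λ.λ.1) (λ.λ.0) ((λ.λ.λ.1) (λ.0))
  [2] (λ.λ.1) ((λ.λ.λ.1) (λ.0))
  [3] λ.(λ.λ.λ.1) (λ.0)
  [4] λ.λ.λ.1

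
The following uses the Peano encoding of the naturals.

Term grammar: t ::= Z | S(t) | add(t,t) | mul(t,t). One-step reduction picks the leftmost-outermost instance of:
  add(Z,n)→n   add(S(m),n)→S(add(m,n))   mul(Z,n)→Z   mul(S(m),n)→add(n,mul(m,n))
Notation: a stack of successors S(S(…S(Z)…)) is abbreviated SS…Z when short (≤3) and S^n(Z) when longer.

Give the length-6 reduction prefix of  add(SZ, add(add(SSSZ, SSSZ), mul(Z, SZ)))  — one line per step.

  start: add(SZ, add(add(SSSZ, SSSZ), mul(Z, SZ)))
  step 1: S(add(Z, add(add(SSSZ, SSSZ), mul(Z, SZ))))
  step 2: S(add(add(SSSZ, SSSZ), mul(Z, SZ)))
  step 3: S(add(S(add(SSZ, SSSZ)), mul(Z, SZ)))
  step 4: S(S(add(add(SSZ, SSSZ), mul(Z, SZ))))
  step 5: S(S(add(S(add(SZ, SSSZ)), mul(Z, SZ))))
  step 6: S(S(S(add(add(SZ, SSSZ), mul(Z, SZ)))))

Answer: after 6 steps: S(S(S(add(add(SZ, SSSZ), mul(Z, SZ)))))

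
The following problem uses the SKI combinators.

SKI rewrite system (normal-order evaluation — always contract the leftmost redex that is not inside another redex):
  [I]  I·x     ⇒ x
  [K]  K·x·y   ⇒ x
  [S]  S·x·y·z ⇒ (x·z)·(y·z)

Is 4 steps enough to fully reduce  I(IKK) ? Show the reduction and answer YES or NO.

Answer: YES — reaches normal form KK in 2 ≤ 4 steps

Working:
  start: I(IKK)
  →1  IKK
  →2  KK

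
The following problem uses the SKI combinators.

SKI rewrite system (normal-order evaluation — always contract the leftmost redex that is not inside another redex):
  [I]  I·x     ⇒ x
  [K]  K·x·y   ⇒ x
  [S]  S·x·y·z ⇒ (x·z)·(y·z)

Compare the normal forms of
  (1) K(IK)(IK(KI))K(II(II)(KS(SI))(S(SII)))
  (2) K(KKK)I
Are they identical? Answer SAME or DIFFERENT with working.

Term A:
  start: K(IK)(IK(KI))K(II(II)(KS(SI))(S(SII)))
  step 1: IKK(II(II)(KS(SI))(S(SII)))
  step 2: KK(II(II)(KS(SI))(S(SII)))
  step 3: K

Term B:
  start: K(KKK)I
  step 1: KKK
  step 2: K

Answer: SAME — A ⇓ K, B ⇓ K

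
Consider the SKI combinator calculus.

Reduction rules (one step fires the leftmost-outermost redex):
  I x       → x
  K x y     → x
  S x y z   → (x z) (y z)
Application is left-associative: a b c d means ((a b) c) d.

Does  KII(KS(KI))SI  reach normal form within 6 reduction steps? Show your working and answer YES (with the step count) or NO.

  start: KII(KS(KI))SI
  [1] I(KS(KI))SI
  [2] KS(KI)SI
  [3] SSI

Answer: YES — reaches normal form SSI in 3 ≤ 6 steps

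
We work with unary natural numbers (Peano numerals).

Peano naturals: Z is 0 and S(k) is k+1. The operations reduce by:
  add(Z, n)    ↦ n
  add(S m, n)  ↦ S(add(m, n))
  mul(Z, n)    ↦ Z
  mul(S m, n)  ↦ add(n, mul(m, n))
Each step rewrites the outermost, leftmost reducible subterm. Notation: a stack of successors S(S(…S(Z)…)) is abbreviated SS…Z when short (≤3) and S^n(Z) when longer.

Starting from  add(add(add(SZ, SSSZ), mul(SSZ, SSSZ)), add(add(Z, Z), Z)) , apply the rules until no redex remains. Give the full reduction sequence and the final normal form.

  start: add(add(add(SZ, SSSZ), mul(SSZ, SSSZ)), add(add(Z, Z), Z))
  →1  add(add(S(add(Z, SSSZ)), mul(SSZ, SSSZ)), add(add(Z, Z), Z))
  →2  add(S(add(add(Z, SSSZ), mul(SSZ, SSSZ))), add(add(Z, Z), Z))
  →3  S(add(add(add(Z, SSSZ), mul(SSZ, SSSZ)), add(add(Z, Z), Z)))
  →4  S(add(add(SSSZ, mul(SSZ, SSSZ)), add(add(Z, Z), Z)))
  →5  S(add(S(add(SSZ, mul(SSZ, SSSZ))), add(add(Z, Z), Z)))
  →6  S(S(add(add(SSZ, mul(SSZ, SSSZ)), add(add(Z, Z), Z))))
  →7  S(S(add(S(add(SZ, mul(SSZ, SSSZ))), add(add(Z, Z), Z))))
  →8  S(S(S(add(add(SZ, mul(SSZ, SSSZ)), add(add(Z, Z), Z)))))
  →9  S(S(S(add(S(add(Z, mul(SSZ, SSSZ))), add(add(Z, Z), Z)))))
  →10  S(S(S(S(add(add(Z, mul(SSZ, SSSZ)), add(add(Z, Z), Z))))))
  →11  S(S(S(S(add(mul(SSZ, SSSZ), add(add(Z, Z), Z))))))
  →12  S(S(S(S(add(add(SSSZ, mul(SZ, SSSZ)), add(add(Z, Z), Z))))))
  →13  S(S(S(S(add(S(add(SSZ, mul(SZ, SSSZ))), add(add(Z, Z), Z))))))
  →14  S(S(S(S(S(add(add(SSZ, mul(SZ, SSSZ)), add(add(Z, Z), Z)))))))
  →15  S(S(S(S(S(add(S(add(SZ, mul(SZ, SSSZ))), add(add(Z, Z), Z)))))))
  →16  S(S(S(S(S(S(add(add(SZ, mul(SZ, SSSZ)), add(add(Z, Z), Z))))))))
  →17  S(S(S(S(S(S(add(S(add(Z, mul(SZ, SSSZ))), add(add(Z, Z), Z))))))))
  →18  S(S(S(S(S(S(S(add(add(Z, mul(SZ, SSSZ)), add(add(Z, Z), Z)))))))))
  →19  S(S(S(S(S(S(S(add(mul(SZ, SSSZ), add(add(Z, Z), Z)))))))))
  →20  S(S(S(S(S(S(S(add(add(SSSZ, mul(Z, SSSZ)), add(add(Z, Z), Z)))))))))
  →21  S(S(S(S(S(S(S(add(S(add(SSZ, mul(Z, SSSZ))), add(add(Z, Z), Z)))))))))
  →22  S(S(S(S(S(S(S(S(add(add(SSZ, mul(Z, SSSZ)), add(add(Z, Z), Z))))))))))
  →23  S(S(S(S(S(S(S(S(add(S(add(SZ, mul(Z, SSSZ))), add(add(Z, Z), Z))))))))))
  →24  S(S(S(S(S(S(S(S(S(add(add(SZ, mul(Z, SSSZ)), add(add(Z, Z), Z)))))))))))
  →25  S(S(S(S(S(S(S(S(S(add(S(add(Z, mul(Z, SSSZ))), add(add(Z, Z), Z)))))))))))
  →26  S(S(S(S(S(S(S(S(S(S(add(add(Z, mul(Z, SSSZ)), add(add(Z, Z), Z))))))))))))
  →27  S(S(S(S(S(S(S(S(S(S(add(mul(Z, SSSZ), add(add(Z, Z), Z))))))))))))
  →28  S(S(S(S(S(S(S(S(S(S(add(Z, add(add(Z, Z), Z))))))))))))
  →29  S(S(S(S(S(S(S(S(S(S(add(add(Z, Z), Z)))))))))))
  →30  S(S(S(S(S(S(S(S(S(S(add(Z, Z)))))))))))
  →31  S^10(Z)

Answer: normal form = S^10(Z)  (in 31 steps)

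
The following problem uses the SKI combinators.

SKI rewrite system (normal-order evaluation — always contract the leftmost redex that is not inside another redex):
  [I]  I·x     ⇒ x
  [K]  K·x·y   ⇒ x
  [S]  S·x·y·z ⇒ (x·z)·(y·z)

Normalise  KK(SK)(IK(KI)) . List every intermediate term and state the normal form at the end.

  start: KK(SK)(IK(KI))
  [1] K(IK(KI))
  [2] K(K(KI))

Answer: normal form = K(K(KI))  (in 2 steps)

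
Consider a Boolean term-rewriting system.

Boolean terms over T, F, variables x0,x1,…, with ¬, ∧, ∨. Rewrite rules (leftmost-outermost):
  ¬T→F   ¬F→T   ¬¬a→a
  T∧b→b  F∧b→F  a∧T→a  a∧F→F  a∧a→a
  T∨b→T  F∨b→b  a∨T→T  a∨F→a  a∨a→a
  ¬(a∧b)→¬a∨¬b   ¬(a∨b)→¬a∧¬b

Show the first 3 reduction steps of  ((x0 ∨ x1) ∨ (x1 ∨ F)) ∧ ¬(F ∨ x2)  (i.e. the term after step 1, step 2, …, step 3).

Answer: after 3 steps: ((x0 ∨ x1) ∨ x1) ∧ (T ∧ ¬x2)

Working:
  start: ((x0 ∨ x1) ∨ (x1 ∨ F)) ∧ ¬(F ∨ x2)
  step 1: ((x0 ∨ x1) ∨ x1) ∧ ¬(F ∨ x2)
  step 2: ((x0 ∨ x1) ∨ x1) ∧ (¬F ∧ ¬x2)
  step 3: ((x0 ∨ x1) ∨ x1) ∧ (T ∧ ¬x2)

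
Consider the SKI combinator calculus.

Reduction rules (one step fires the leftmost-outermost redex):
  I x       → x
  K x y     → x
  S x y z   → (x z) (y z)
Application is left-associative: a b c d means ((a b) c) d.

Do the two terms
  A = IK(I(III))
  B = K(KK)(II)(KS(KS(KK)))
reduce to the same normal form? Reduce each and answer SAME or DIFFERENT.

Term A:
  start: IK(I(III))
  [1] K(I(III))
  [2] K(III)
  [3] K(II)
  [4] KI

Term B:
  start: K(KK)(II)(KS(KS(KK)))
  [1] KK(KS(KS(KK)))
  [2] K

Answer: DIFFERENT — A ⇓ KI, B ⇓ K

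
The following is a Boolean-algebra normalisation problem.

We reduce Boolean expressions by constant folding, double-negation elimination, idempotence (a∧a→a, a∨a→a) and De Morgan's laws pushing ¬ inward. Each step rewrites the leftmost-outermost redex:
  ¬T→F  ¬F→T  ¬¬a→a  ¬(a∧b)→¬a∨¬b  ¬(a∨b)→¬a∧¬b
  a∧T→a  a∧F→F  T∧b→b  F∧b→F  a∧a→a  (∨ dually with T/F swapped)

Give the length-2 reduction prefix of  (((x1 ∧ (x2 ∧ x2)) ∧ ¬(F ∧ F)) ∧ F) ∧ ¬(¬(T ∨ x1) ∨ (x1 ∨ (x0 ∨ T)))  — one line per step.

Answer: after 2 steps: F

Reduction:
  start: (((x1 ∧ (x2 ∧ x2)) ∧ ¬(F ∧ F)) ∧ F) ∧ ¬(¬(T ∨ x1) ∨ (x1 ∨ (x0 ∨ T)))
  →1  F ∧ ¬(¬(T ∨ x1) ∨ (x1 ∨ (x0 ∨ T)))
  →2  F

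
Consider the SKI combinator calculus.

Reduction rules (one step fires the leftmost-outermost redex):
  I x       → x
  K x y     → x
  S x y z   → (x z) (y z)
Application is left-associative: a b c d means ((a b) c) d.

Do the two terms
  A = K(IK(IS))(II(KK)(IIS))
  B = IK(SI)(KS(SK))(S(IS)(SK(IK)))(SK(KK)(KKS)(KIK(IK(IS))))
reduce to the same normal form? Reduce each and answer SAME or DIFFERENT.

Answer: SAME — A ⇓ KS, B ⇓ KS

Derivation:
Term A:
  start: K(IK(IS))(II(KK)(IIS))
  [1] IK(IS)
  [2] K(IS)
  [3] KS

Term B:
  start: IK(SI)(KS(SK))(S(IS)(SK(IK)))(SK(KK)(KKS)(KIK(IK(IS))))
  [1] K(SI)(KS(SK))(S(IS)(SK(IK)))(SK(KK)(KKS)(KIK(IK(IS))))
  [2] SI(S(IS)(SK(IK)))(SK(KK)(KKS)(KIK(IK(IS))))
  [3] I(SK(KK)(KKS)(KIK(IK(IS))))(S(IS)(SK(IK))(SK(KK)(KKS)(KIK(IK(IS)))))
  [4] SK(KK)(KKS)(KIK(IK(IS)))(S(IS)(SK(IK))(SK(KK)(KKS)(KIK(IK(IS)))))
  [5] K(KKS)(KK(KKS))(KIK(IK(IS)))(S(IS)(SK(IK))(SK(KK)(KKS)(KIK(IK(IS)))))
  [6] KKS(KIK(IK(IS)))(S(IS)(SK(IK))(SK(KK)(KKS)(KIK(IK(IS)))))
  [7] K(KIK(IK(IS)))(S(IS)(SK(IK))(SK(KK)(KKS)(KIK(IK(IS)))))
  [8] KIK(IK(IS))
  [9] I(IK(IS))
  [10] IK(IS)
  [11] K(IS)
  [12] KS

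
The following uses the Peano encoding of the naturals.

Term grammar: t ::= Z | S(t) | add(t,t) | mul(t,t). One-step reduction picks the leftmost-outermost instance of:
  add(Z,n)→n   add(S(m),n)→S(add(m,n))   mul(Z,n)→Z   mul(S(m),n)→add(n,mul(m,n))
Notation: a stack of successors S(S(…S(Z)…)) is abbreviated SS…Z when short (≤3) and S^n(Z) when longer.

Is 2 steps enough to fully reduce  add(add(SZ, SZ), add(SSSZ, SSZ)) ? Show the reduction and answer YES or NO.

Answer: NO — after 2 steps the term is S(add(add(Z, SZ), add(SSSZ, SSZ))), not yet normal

Reduction:
  start: add(add(SZ, SZ), add(SSSZ, SSZ))
  [1] add(S(add(Z, SZ)), add(SSSZ, SSZ))
  [2] S(add(add(Z, SZ), add(SSSZ, SSZ)))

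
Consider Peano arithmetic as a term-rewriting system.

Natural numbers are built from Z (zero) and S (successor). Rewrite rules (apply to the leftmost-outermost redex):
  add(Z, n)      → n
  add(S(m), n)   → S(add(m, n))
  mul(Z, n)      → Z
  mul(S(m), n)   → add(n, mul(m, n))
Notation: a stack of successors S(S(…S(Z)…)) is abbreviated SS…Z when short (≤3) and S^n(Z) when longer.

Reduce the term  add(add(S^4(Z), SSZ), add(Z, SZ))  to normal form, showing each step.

  start: add(add(S^4(Z), SSZ), add(Z, SZ))
  →1  add(S(add(SSSZ, SSZ)), add(Z, SZ))
  →2  S(add(add(SSSZ, SSZ), add(Z, SZ)))
  →3  S(add(S(add(SSZ, SSZ)), add(Z, SZ)))
  →4  S(S(add(add(SSZ, SSZ), add(Z, SZ))))
  →5  S(S(add(S(add(SZ, SSZ)), add(Z, SZ))))
  →6  S(S(S(add(add(SZ, SSZ), add(Z, SZ)))))
  →7  S(S(S(add(S(add(Z, SSZ)), add(Z, SZ)))))
  →8  S(S(S(S(add(add(Z, SSZ), add(Z, SZ))))))
  →9  S(S(S(S(add(SSZ, add(Z, SZ))))))
  →10  S(S(S(S(S(add(SZ, add(Z, SZ)))))))
  →11  S(S(S(S(S(S(add(Z, add(Z, SZ))))))))
  →12  S(S(S(S(S(S(add(Z, SZ)))))))
  →13  S^7(Z)

Answer: normal form = S^7(Z)  (in 13 steps)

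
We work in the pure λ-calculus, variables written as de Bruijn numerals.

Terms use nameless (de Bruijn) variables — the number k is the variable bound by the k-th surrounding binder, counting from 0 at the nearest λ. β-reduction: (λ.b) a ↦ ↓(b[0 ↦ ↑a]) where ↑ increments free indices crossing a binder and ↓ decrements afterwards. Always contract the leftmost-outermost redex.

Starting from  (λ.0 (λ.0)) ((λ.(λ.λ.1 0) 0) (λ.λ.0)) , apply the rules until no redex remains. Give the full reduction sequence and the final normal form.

Answer: normal form = λ.0  (in 5 steps)

Derivation:
  start: (λ.0 (λ.0)) ((λ.(λ.λ.1 0) 0) (λ.λ.0))
  step 1: (λ.(λ.λ.1 0) 0) (λ.λ.0) (λ.0)
  step 2: (λ.λ.1 0) (λ.λ.0) (λ.0)
  step 3: (λ.(λ.λ.0) 0) (λ.0)
  step 4: (λ.λ.0) (λ.0)
  step 5: λ.0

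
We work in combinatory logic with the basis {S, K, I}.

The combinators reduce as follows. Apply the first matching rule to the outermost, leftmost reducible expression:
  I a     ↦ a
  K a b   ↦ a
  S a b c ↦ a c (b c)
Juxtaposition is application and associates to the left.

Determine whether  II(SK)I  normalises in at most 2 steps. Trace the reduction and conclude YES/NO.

Answer: YES — reaches normal form SKI in 2 ≤ 2 steps

Derivation:
  start: II(SK)I
  →1  I(SK)I
  →2  SKI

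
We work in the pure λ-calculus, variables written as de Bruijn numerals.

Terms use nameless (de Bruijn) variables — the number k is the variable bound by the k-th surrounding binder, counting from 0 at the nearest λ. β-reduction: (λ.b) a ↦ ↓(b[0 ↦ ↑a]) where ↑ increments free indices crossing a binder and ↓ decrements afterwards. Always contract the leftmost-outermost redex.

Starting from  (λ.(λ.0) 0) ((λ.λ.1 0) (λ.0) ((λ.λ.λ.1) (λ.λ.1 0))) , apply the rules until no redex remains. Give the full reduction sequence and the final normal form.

Answer: normal form = λ.λ.1  (in 6 steps)

Reduction:
  start: (λ.(λ.0) 0) ((λ.λ.1 0) (λ.0) ((λ.λ.λ.1) (λ.λ.1 0)))
  →1  (λ.0) ((λ.λ.1 0) (λ.0) ((λ.λ.λ.1) (λ.λ.1 0)))
  →2  (λ.λ.1 0) (λ.0) ((λ.λ.λ.1) (λ.λ.1 0))
  →3  (λ.(λ.0) 0) ((λ.λ.λ.1) (λ.λ.1 0))
  →4  (λ.0) ((λ.λ.λ.1) (λ.λ.1 0))
  →5  (λ.λ.λ.1) (λ.λ.1 0)
  →6  λ.λ.1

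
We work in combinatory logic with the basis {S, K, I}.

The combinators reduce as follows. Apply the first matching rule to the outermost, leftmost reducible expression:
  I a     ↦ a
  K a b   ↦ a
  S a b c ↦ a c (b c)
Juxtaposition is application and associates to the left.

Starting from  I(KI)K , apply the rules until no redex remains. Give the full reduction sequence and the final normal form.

Answer: normal form = I  (in 2 steps)

Derivation:
  start: I(KI)K
  [1] KIK
  [2] I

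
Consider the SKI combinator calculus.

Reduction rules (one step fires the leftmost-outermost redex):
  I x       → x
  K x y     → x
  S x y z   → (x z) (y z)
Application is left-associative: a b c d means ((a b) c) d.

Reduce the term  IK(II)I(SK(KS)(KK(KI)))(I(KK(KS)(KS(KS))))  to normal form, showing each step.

  start: IK(II)I(SK(KS)(KK(KI)))(I(KK(KS)(KS(KS))))
  step 1: K(II)I(SK(KS)(KK(KI)))(I(KK(KS)(KS(KS))))
  step 2: II(SK(KS)(KK(KI)))(I(KK(KS)(KS(KS))))
  step 3: I(SK(KS)(KK(KI)))(I(KK(KS)(KS(KS))))
  step 4: SK(KS)(KK(KI))(I(KK(KS)(KS(KS))))
  step 5: K(KK(KI))(KS(KK(KI)))(I(KK(KS)(KS(KS))))
  step 6: KK(KI)(I(KK(KS)(KS(KS))))
  step 7: K(I(KK(KS)(KS(KS))))
  step 8: K(KK(KS)(KS(KS)))
  step 9: K(K(KS(KS)))
  step 10: K(KS)

Answer: normal form = K(KS)  (in 10 steps)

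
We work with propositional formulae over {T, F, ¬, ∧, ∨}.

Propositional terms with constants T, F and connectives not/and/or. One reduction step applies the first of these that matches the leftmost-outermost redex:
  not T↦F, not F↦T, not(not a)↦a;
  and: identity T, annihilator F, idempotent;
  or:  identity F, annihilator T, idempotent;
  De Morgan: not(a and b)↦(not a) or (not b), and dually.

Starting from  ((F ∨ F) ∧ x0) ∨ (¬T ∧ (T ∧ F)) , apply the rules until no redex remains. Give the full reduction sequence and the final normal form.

Answer: normal form = F  (in 5 steps)

Derivation:
  start: ((F ∨ F) ∧ x0) ∨ (¬T ∧ (T ∧ F))
  →1  (F ∧ x0) ∨ (¬T ∧ (T ∧ F))
  →2  F ∨ (¬T ∧ (T ∧ F))
  →3  ¬T ∧ (T ∧ F)
  →4  F ∧ (T ∧ F)
  →5  F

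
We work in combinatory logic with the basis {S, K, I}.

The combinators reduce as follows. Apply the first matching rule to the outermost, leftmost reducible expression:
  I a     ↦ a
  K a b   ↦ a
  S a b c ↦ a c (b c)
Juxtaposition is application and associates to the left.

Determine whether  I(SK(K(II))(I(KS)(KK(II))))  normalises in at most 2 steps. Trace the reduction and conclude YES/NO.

Answer: NO — after 2 steps the term is K(I(KS)(KK(II)))(K(II)(I(KS)(KK(II)))), not yet normal

Derivation:
  start: I(SK(K(II))(I(KS)(KK(II))))
  [1] SK(K(II))(I(KS)(KK(II)))
  [2] K(I(KS)(KK(II)))(K(II)(I(KS)(KK(II))))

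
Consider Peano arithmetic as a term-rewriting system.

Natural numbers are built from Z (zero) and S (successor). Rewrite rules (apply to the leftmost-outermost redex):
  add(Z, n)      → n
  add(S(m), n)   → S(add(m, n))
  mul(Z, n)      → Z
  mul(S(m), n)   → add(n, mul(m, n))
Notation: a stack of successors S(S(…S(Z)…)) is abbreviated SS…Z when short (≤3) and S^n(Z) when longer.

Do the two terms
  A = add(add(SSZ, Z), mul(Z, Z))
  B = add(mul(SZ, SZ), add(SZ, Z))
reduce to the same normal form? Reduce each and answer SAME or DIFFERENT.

Answer: SAME — A ⇓ SSZ, B ⇓ SSZ

Derivation:
Term A:
  start: add(add(SSZ, Z), mul(Z, Z))
  [1] add(S(add(SZ, Z)), mul(Z, Z))
  [2] S(add(add(SZ, Z), mul(Z, Z)))
  [3] S(add(S(add(Z, Z)), mul(Z, Z)))
  [4] S(S(add(add(Z, Z), mul(Z, Z))))
  [5] S(S(add(Z, mul(Z, Z))))
  [6] S(S(mul(Z, Z)))
  [7] SSZ

Term B:
  start: add(mul(SZ, SZ), add(SZ, Z))
  [1] add(add(SZ, mul(Z, SZ)), add(SZ, Z))
  [2] add(S(add(Z, mul(Z, SZ))), add(SZ, Z))
  [3] S(add(add(Z, mul(Z, SZ)), add(SZ, Z)))
  [4] S(add(mul(Z, SZ), add(SZ, Z)))
  [5] S(add(Z, add(SZ, Z)))
  [6] S(add(SZ, Z))
  [7] S(S(add(Z, Z)))
  [8] SSZ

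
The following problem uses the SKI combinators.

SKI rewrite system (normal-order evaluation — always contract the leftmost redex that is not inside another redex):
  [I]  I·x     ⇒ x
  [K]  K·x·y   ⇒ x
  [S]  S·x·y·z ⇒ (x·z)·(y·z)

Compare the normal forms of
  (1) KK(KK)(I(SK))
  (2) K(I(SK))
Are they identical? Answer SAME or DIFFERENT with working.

Term A:
  start: KK(KK)(I(SK))
  →1  K(I(SK))
  →2  K(SK)

Term B:
  start: K(I(SK))
  →1  K(SK)

Answer: SAME — A ⇓ K(SK), B ⇓ K(SK)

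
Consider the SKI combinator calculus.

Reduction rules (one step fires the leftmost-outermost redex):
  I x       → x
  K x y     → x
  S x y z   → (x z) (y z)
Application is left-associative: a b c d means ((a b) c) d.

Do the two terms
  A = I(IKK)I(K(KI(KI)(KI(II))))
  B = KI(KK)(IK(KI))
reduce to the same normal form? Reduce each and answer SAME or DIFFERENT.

Term A:
  start: I(IKK)I(K(KI(KI)(KI(II))))
  [1] IKKI(K(KI(KI)(KI(II))))
  [2] KKI(K(KI(KI)(KI(II))))
  [3] K(K(KI(KI)(KI(II))))
  [4] K(K(I(KI(II))))
  [5] K(K(KI(II)))
  [6] K(KI)

Term B:
  start: KI(KK)(IK(KI))
  [1] I(IK(KI))
  [2] IK(KI)
  [3] K(KI)

Answer: SAME — A ⇓ K(KI), B ⇓ K(KI)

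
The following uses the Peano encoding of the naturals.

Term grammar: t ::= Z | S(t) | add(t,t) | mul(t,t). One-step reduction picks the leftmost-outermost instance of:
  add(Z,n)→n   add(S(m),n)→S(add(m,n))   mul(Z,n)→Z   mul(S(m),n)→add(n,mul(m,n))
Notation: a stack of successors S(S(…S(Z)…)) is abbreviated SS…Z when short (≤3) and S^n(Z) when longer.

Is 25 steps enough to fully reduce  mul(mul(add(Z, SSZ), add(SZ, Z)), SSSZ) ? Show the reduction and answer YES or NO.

Answer: YES — reaches normal form S^6(Z) in 23 ≤ 25 steps

Working:
  start: mul(mul(add(Z, SSZ), add(SZ, Z)), SSSZ)
  [1] mul(mul(SSZ, add(SZ, Z)), SSSZ)
  [2] mul(add(add(SZ, Z), mul(SZ, add(SZ, Z))), SSSZ)
  [3] mul(add(S(add(Z, Z)), mul(SZ, add(SZ, Z))), SSSZ)
  [4] mul(S(add(add(Z, Z), mul(SZ, add(SZ, Z)))), SSSZ)
  [5] add(SSSZ, mul(add(add(Z, Z), mul(SZ, add(SZ, Z))), SSSZ))
  [6] S(add(SSZ, mul(add(add(Z, Z), mul(SZ, add(SZ, Z))), SSSZ)))
  [7] S(S(add(SZ, mul(add(add(Z, Z), mul(SZ, add(SZ, Z))), SSSZ))))
  [8] S(S(S(add(Z, mul(add(add(Z, Z), mul(SZ, add(SZ, Z))), SSSZ)))))
  [9] S(S(S(mul(add(add(Z, Z), mul(SZ, add(SZ, Z))), SSSZ))))
  [10] S(S(S(mul(add(Z, mul(SZ, add(SZ, Z))), SSSZ))))
  [11] S(S(S(mul(mul(SZ, add(SZ, Z)), SSSZ))))
  [12] S(S(S(mul(add(add(SZ, Z), mul(Z, add(SZ, Z))), SSSZ))))
  [13] S(S(S(mul(add(S(add(Z, Z)), mul(Z, add(SZ, Z))), SSSZ))))
  [14] S(S(S(mul(S(add(add(Z, Z), mul(Z, add(SZ, Z)))), SSSZ))))
  [15] S(S(S(add(SSSZ, mul(add(add(Z, Z), mul(Z, add(SZ, Z))), SSSZ)))))
  [16] S(S(S(S(add(SSZ, mul(add(add(Z, Z), mul(Z, add(SZ, Z))), SSSZ))))))
  [17] S(S(S(S(S(add(SZ, mul(add(add(Z, Z), mul(Z, add(SZ, Z))), SSSZ)))))))
  [18] S(S(S(S(S(S(add(Z, mul(add(add(Z, Z), mul(Z, add(SZ, Z))), SSSZ))))))))
  [19] S(S(S(S(S(S(mul(add(add(Z, Z), mul(Z, add(SZ, Z))), SSSZ)))))))
  [20] S(S(S(S(S(S(mul(add(Z, mul(Z, add(SZ, Z))), SSSZ)))))))
  [21] S(S(S(S(S(S(mul(mul(Z, add(SZ, Z)), SSSZ)))))))
  [22] S(S(S(S(S(S(mul(Z, SSSZ)))))))
  [23] S^6(Z)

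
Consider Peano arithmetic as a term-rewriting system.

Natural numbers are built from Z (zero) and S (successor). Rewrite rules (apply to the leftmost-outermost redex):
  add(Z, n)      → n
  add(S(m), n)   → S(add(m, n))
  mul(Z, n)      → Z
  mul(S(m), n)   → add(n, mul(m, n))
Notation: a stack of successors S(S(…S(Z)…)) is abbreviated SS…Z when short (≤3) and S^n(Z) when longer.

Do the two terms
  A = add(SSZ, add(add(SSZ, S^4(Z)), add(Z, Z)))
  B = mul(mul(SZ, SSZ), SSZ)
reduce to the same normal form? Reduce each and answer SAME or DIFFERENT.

Answer: DIFFERENT — A ⇓ S^8(Z), B ⇓ S^4(Z)

Derivation:
Term A:
  start: add(SSZ, add(add(SSZ, S^4(Z)), add(Z, Z)))
  →1  S(add(SZ, add(add(SSZ, S^4(Z)), add(Z, Z))))
  →2  S(S(add(Z, add(add(SSZ, S^4(Z)), add(Z, Z)))))
  →3  S(S(add(add(SSZ, S^4(Z)), add(Z, Z))))
  →4  S(S(add(S(add(SZ, S^4(Z))), add(Z, Z))))
  →5  S(S(S(add(add(SZ, S^4(Z)), add(Z, Z)))))
  →6  S(S(S(add(S(add(Z, S^4(Z))), add(Z, Z)))))
  →7  S(S(S(S(add(add(Z, S^4(Z)), add(Z, Z))))))
  →8  S(S(S(S(add(S^4(Z), add(Z, Z))))))
  →9  S(S(S(S(S(add(SSSZ, add(Z, Z)))))))
  →10  S(S(S(S(S(S(add(SSZ, add(Z, Z))))))))
  →11  S(S(S(S(S(S(S(add(SZ, add(Z, Z)))))))))
  →12  S(S(S(S(S(S(S(S(add(Z, add(Z, Z))))))))))
  →13  S(S(S(S(S(S(S(S(add(Z, Z)))))))))
  →14  S^8(Z)

Term B:
  start: mul(mul(SZ, SSZ), SSZ)
  →1  mul(add(SSZ, mul(Z, SSZ)), SSZ)
  →2  mul(S(add(SZ, mul(Z, SSZ))), SSZ)
  →3  add(SSZ, mul(add(SZ, mul(Z, SSZ)), SSZ))
  →4  S(add(SZ, mul(add(SZ, mul(Z, SSZ)), SSZ)))
  →5  S(S(add(Z, mul(add(SZ, mul(Z, SSZ)), SSZ))))
  →6  S(S(mul(add(SZ, mul(Z, SSZ)), SSZ)))
  →7  S(S(mul(S(add(Z, mul(Z, SSZ))), SSZ)))
  →8  S(S(add(SSZ, mul(add(Z, mul(Z, SSZ)), SSZ))))
  →9  S(S(S(add(SZ, mul(add(Z, mul(Z, SSZ)), SSZ)))))
  →10  S(S(S(S(add(Z, mul(add(Z, mul(Z, SSZ)), SSZ))))))
  →11  S(S(S(S(mul(add(Z, mul(Z, SSZ)), SSZ)))))
  →12  S(S(S(S(mul(mul(Z, SSZ), SSZ)))))
  →13  S(S(S(S(mul(Z, SSZ)))))
  →14  S^4(Z)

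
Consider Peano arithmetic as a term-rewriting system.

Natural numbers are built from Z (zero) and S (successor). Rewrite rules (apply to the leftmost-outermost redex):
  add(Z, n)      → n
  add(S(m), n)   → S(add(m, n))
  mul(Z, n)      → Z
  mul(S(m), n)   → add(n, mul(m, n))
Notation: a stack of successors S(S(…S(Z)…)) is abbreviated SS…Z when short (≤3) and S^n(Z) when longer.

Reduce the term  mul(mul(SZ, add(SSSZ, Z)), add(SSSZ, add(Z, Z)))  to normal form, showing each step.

  start: mul(mul(SZ, add(SSSZ, Z)), add(SSSZ, add(Z, Z)))
  [1] mul(add(add(SSSZ, Z), mul(Z, add(SSSZ, Z))), add(SSSZ, add(Z, Z)))
  [2] mul(add(S(add(SSZ, Z)), mul(Z, add(SSSZ, Z))), add(SSSZ, add(Z, Z)))
  [3] mul(S(add(add(SSZ, Z), mul(Z, add(SSSZ, Z)))), add(SSSZ, add(Z, Z)))
  [4] add(add(SSSZ, add(Z, Z)), mul(add(add(SSZ, Z), mul(Z, add(SSSZ, Z))), add(SSSZ, add(Z, Z))))
  [5] add(S(add(SSZ, add(Z, Z))), mul(add(add(SSZ, Z), mul(Z, add(SSSZ, Z))), add(SSSZ, add(Z, Z))))
  [6] S(add(add(SSZ, add(Z, Z)), mul(add(add(SSZ, Z), mul(Z, add(SSSZ, Z))), add(SSSZ, add(Z, Z)))))
  [7] S(add(S(add(SZ, add(Z, Z))), mul(add(add(SSZ, Z), mul(Z, add(SSSZ, Z))), add(SSSZ, add(Z, Z)))))
  [8] S(S(add(add(SZ, add(Z, Z)), mul(add(add(SSZ, Z), mul(Z, add(SSSZ, Z))), add(SSSZ, add(Z, Z))))))
  [9] S(S(add(S(add(Z, add(Z, Z))), mul(add(add(SSZ, Z), mul(Z, add(SSSZ, Z))), add(SSSZ, add(Z, Z))))))
  [10] S(S(S(add(add(Z, add(Z, Z)), mul(add(add(SSZ, Z), mul(Z, add(SSSZ, Z))), add(SSSZ, add(Z, Z)))))))
  [11] S(S(S(add(add(Z, Z), mul(add(add(SSZ, Z), mul(Z, add(SSSZ, Z))), add(SSSZ, add(Z, Z)))))))
  [12] S(S(S(add(Z, mul(add(add(SSZ, Z), mul(Z, add(SSSZ, Z))), add(SSSZ, add(Z, Z)))))))
  [13] S(S(S(mul(add(add(SSZ, Z), mul(Z, add(SSSZ, Z))), add(SSSZ, add(Z, Z))))))
  [14] S(S(S(mul(add(S(add(SZ, Z)), mul(Z, add(SSSZ, Z))), add(SSSZ, add(Z, Z))))))
  [15] S(S(S(mul(S(add(add(SZ, Z), mul(Z, add(SSSZ, Z)))), add(SSSZ, add(Z, Z))))))
  [16] S(S(S(add(add(SSSZ, add(Z, Z)), mul(add(add(SZ, Z), mul(Z, add(SSSZ, Z))), add(SSSZ, add(Z, Z)))))))
  [17] S(S(S(add(S(add(SSZ, add(Z, Z))), mul(add(add(SZ, Z), mul(Z, add(SSSZ, Z))), add(SSSZ, add(Z, Z)))))))
  [18] S(S(S(S(add(add(SSZ, add(Z, Z)), mul(add(add(SZ, Z), mul(Z, add(SSSZ, Z))), add(SSSZ, add(Z, Z))))))))
  [19] S(S(S(S(add(S(add(SZ, add(Z, Z))), mul(add(add(SZ, Z), mul(Z, add(SSSZ, Z))), add(SSSZ, add(Z, Z))))))))
  [20] S(S(S(S(S(add(add(SZ, add(Z, Z)), mul(add(add(SZ, Z), mul(Z, add(SSSZ, Z))), add(SSSZ, add(Z, Z)))))))))
  [21] S(S(S(S(S(add(S(add(Z, add(Z, Z))), mul(add(add(SZ, Z), mul(Z, add(SSSZ, Z))), add(SSSZ, add(Z, Z)))))))))
  [22] S(S(S(S(S(S(add(add(Z, add(Z, Z)), mul(add(add(SZ, Z), mul(Z, add(SSSZ, Z))), add(SSSZ, add(Z, Z))))))))))
  [23] S(S(S(S(S(S(add(add(Z, Z), mul(add(add(SZ, Z), mul(Z, add(SSSZ, Z))), add(SSSZ, add(Z, Z))))))))))
  [24] S(S(S(S(S(S(add(Z, mul(add(add(SZ, Z), mul(Z, add(SSSZ, Z))), add(SSSZ, add(Z, Z))))))))))
  [25] S(S(S(S(S(S(mul(add(add(SZ, Z), mul(Z, add(SSSZ, Z))), add(SSSZ, add(Z, Z)))))))))
  [26] S(S(S(S(S(S(mul(add(S(add(Z, Z)), mul(Z, add(SSSZ, Z))), add(SSSZ, add(Z, Z)))))))))
  [27] S(S(S(S(S(S(mul(S(add(add(Z, Z), mul(Z, add(SSSZ, Z)))), add(SSSZ, add(Z, Z)))))))))
  [28] S(S(S(S(S(S(add(add(SSSZ, add(Z, Z)), mul(add(add(Z, Z), mul(Z, add(SSSZ, Z))), add(SSSZ, add(Z, Z))))))))))
  [29] S(S(S(S(S(S(add(S(add(SSZ, add(Z, Z))), mul(add(add(Z, Z), mul(Z, add(SSSZ, Z))), add(SSSZ, add(Z, Z))))))))))
  [30] S(S(S(S(S(S(S(add(add(SSZ, add(Z, Z)), mul(add(add(Z, Z), mul(Z, add(SSSZ, Z))), add(SSSZ, add(Z, Z)))))))))))
  [31] S(S(S(S(S(S(S(add(S(add(SZ, add(Z, Z))), mul(add(add(Z, Z), mul(Z, add(SSSZ, Z))), add(SSSZ, add(Z, Z)))))))))))
  [32] S(S(S(S(S(S(S(S(add(add(SZ, add(Z, Z)), mul(add(add(Z, Z), mul(Z, add(SSSZ, Z))), add(SSSZ, add(Z, Z))))))))))))
  [33] S(S(S(S(S(S(S(S(add(S(add(Z, add(Z, Z))), mul(add(add(Z, Z), mul(Z, add(SSSZ, Z))), add(SSSZ, add(Z, Z))))))))))))
  [34] S(S(S(S(S(S(S(S(S(add(add(Z, add(Z, Z)), mul(add(add(Z, Z), mul(Z, add(SSSZ, Z))), add(SSSZ, add(Z, Z)))))))))))))
  [35] S(S(S(S(S(S(S(S(S(add(add(Z, Z), mul(add(add(Z, Z), mul(Z, add(SSSZ, Z))), add(SSSZ, add(Z, Z)))))))))))))
  [36] S(S(S(S(S(S(S(S(S(add(Z, mul(add(add(Z, Z), mul(Z, add(SSSZ, Z))), add(SSSZ, add(Z, Z)))))))))))))
  [37] S(S(S(S(S(S(S(S(S(mul(add(add(Z, Z), mul(Z, add(SSSZ, Z))), add(SSSZ, add(Z, Z))))))))))))
  [38] S(S(S(S(S(S(S(S(S(mul(add(Z, mul(Z, add(SSSZ, Z))), add(SSSZ, add(Z, Z))))))))))))
  [39] S(S(S(S(S(S(S(S(S(mul(mul(Z, add(SSSZ, Z)), add(SSSZ, add(Z, Z))))))))))))
  [40] S(S(S(S(S(S(S(S(S(mul(Z, add(SSSZ, add(Z, Z))))))))))))
  [41] S^9(Z)

Answer: normal form = S^9(Z)  (in 41 steps)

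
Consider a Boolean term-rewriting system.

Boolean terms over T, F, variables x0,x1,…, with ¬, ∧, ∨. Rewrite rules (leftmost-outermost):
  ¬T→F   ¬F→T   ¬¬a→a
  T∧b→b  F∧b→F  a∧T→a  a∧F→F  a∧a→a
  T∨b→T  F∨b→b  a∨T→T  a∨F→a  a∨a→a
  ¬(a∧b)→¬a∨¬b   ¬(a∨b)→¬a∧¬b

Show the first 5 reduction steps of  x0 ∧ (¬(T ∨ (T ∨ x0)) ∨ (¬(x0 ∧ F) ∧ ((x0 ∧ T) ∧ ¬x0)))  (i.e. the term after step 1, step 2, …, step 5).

Answer: after 5 steps: x0 ∧ ((¬x0 ∨ ¬F) ∧ ((x0 ∧ T) ∧ ¬x0))

Reduction:
  start: x0 ∧ (¬(T ∨ (T ∨ x0)) ∨ (¬(x0 ∧ F) ∧ ((x0 ∧ T) ∧ ¬x0)))
  [1] x0 ∧ ((¬T ∧ ¬(T ∨ x0)) ∨ (¬(x0 ∧ F) ∧ ((x0 ∧ T) ∧ ¬x0)))
  [2] x0 ∧ ((F ∧ ¬(T ∨ x0)) ∨ (¬(x0 ∧ F) ∧ ((x0 ∧ T) ∧ ¬x0)))
  [3] x0 ∧ (F ∨ (¬(x0 ∧ F) ∧ ((x0 ∧ T) ∧ ¬x0)))
  [4] x0 ∧ (¬(x0 ∧ F) ∧ ((x0 ∧ T) ∧ ¬x0))
  [5] x0 ∧ ((¬x0 ∨ ¬F) ∧ ((x0 ∧ T) ∧ ¬x0))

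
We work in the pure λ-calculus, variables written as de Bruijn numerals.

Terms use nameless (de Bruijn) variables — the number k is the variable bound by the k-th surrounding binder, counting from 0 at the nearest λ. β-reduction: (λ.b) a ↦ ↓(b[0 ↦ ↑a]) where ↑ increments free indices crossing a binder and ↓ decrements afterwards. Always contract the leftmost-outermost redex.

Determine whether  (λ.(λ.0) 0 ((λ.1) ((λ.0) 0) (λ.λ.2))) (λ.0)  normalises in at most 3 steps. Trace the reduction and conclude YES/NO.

  start: (λ.(λ.0) 0 ((λ.1) ((λ.0) 0) (λ.λ.2))) (λ.0)
  [1] (λ.0) (λ.0) ((λ.λ.0) ((λ.0) (λ.0)) (λ.λ.λ.0))
  [2] (λ.0) ((λ.λ.0) ((λ.0) (λ.0)) (λ.λ.λ.0))
  [3] (λ.λ.0) ((λ.0) (λ.0)) (λ.λ.λ.0)

Answer: NO — after 3 steps the term is (λ.λ.0) ((λ.0) (λ.0)) (λ.λ.λ.0), not yet normal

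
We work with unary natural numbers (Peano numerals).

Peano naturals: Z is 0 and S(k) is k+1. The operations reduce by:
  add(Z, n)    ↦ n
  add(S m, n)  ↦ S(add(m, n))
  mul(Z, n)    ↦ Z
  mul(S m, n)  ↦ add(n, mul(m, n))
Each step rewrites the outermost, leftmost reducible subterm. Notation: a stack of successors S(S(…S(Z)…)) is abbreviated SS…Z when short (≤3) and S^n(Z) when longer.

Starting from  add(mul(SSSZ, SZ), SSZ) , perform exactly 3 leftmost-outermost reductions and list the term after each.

  start: add(mul(SSSZ, SZ), SSZ)
  step 1: add(add(SZ, mul(SSZ, SZ)), SSZ)
  step 2: add(S(add(Z, mul(SSZ, SZ))), SSZ)
  step 3: S(add(add(Z, mul(SSZ, SZ)), SSZ))

Answer: after 3 steps: S(add(add(Z, mul(SSZ, SZ)), SSZ))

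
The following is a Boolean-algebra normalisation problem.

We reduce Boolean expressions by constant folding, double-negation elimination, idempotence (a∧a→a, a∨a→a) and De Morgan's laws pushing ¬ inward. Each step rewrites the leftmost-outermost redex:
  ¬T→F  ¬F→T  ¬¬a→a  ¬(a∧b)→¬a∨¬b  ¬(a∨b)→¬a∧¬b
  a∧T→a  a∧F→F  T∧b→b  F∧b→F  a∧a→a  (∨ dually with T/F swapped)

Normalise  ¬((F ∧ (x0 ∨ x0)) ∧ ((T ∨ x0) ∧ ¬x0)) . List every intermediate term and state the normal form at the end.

Answer: normal form = T  (in 5 steps)

Working:
  start: ¬((F ∧ (x0 ∨ x0)) ∧ ((T ∨ x0) ∧ ¬x0))
  [1] ¬(F ∧ (x0 ∨ x0)) ∨ ¬((T ∨ x0) ∧ ¬x0)
  [2] (¬F ∨ ¬(x0 ∨ x0)) ∨ ¬((T ∨ x0) ∧ ¬x0)
  [3] (T ∨ ¬(x0 ∨ x0)) ∨ ¬((T ∨ x0) ∧ ¬x0)
  [4] T ∨ ¬((T ∨ x0) ∧ ¬x0)
  [5] T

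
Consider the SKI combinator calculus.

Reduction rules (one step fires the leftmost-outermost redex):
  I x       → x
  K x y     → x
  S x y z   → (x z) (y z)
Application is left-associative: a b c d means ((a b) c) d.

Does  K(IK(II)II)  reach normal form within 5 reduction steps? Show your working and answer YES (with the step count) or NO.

Answer: YES — reaches normal form KI in 4 ≤ 5 steps

Derivation:
  start: K(IK(II)II)
  [1] K(K(II)II)
  [2] K(III)
  [3] K(II)
  [4] KI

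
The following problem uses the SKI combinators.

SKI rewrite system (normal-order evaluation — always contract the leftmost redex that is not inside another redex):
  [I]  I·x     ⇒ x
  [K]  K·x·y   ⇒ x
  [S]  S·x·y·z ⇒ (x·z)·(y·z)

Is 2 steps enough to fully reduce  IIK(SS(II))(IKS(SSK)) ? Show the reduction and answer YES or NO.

Answer: NO — after 2 steps the term is K(SS(II))(IKS(SSK)), not yet normal

Working:
  start: IIK(SS(II))(IKS(SSK))
  →1  IK(SS(II))(IKS(SSK))
  →2  K(SS(II))(IKS(SSK))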